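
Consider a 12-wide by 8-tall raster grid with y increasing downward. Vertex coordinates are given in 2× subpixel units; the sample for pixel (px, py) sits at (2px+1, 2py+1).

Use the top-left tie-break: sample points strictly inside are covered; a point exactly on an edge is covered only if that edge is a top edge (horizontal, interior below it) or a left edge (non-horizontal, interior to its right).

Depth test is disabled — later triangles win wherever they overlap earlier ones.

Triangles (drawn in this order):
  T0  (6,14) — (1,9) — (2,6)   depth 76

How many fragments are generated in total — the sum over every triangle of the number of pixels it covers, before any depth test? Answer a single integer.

T0:
  2·area = 20
  edge (6, 14)→(1, 9): d=(-5,-5) top-left  bias=+0
  edge (1, 9)→(2, 6): d=(1,-3) top-left  bias=+0
  edge (2, 6)→(6, 14): d=(4,8) right/bottom  bias=-1
    (1,1)@(3, 3): e=[40,0,-20] → .  [on edge]
    (0,4)@(1, 9): e=[0,0,20] → X  [on edge]
    (1,4)@(3, 9): e=[10,6,4] → X
    (2,4)@(5, 9): e=[20,12,-12] → .
    (0,5)@(1, 11): e=[-10,2,28] → .
    (1,5)@(3, 11): e=[0,8,12] → X  [on edge]
    (2,5)@(5, 11): e=[10,14,-4] → .
    (1,6)@(3, 13): e=[-10,10,20] → .
    (2,6)@(5, 13): e=[0,16,4] → X  [on edge]
    (3,6)@(7, 13): e=[10,22,-12] → .
    (2,7)@(5, 15): e=[-10,18,12] → .
    (3,7)@(7, 15): e=[0,24,-4] → .  [on edge]
  covered (4 px):
    . . . . . . . . . . . .
    . . . . . . . . . . . .
    . . . . . . . . . . . .
    . . . . . . . . . . . .
    X X . . . . . . . . . .
    . X . . . . . . . . . .
    . . X . . . . . . . . .
    . . . . . . . . . . . .

Answer: 4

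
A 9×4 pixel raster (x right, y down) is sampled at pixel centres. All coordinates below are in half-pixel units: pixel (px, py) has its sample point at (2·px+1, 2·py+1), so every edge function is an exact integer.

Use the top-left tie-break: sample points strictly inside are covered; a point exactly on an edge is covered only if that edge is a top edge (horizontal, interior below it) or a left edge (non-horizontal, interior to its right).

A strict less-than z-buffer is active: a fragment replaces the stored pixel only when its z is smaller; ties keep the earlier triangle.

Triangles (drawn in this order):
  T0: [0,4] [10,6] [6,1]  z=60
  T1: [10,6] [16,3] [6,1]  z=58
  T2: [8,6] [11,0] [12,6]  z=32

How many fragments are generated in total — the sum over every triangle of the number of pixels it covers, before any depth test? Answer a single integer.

T0:
  2·area = 42  (B↔C swapped to make it positive)
  edge (0, 4)→(6, 1): d=(6,-3) top-left  bias=+0
  edge (6, 1)→(10, 6): d=(4,5) right/bottom  bias=-1
  edge (10, 6)→(0, 4): d=(-10,-2) top-left  bias=+0
    (1,1)@(3, 3): e=[3,23,16] → X
    (2,1)@(5, 3): e=[9,13,20] → X
    (3,1)@(7, 3): e=[15,3,24] → X
    (4,1)@(9, 3): e=[21,-7,28] → .
    (1,2)@(3, 5): e=[15,31,-4] → .
    (2,2)@(5, 5): e=[21,21,0] → X  [on edge]
    (4,2)@(9, 5): e=[33,1,8] → X
    (5,2)@(11, 5): e=[39,-9,12] → .
    (2,3)@(5, 7): e=[33,29,-20] → .
    (3,3)@(7, 7): e=[39,19,-16] → .
    (4,3)@(9, 7): e=[45,9,-12] → .
    (7,3)@(15, 7): e=[63,-21,0] → .  [on edge]
  covered (6 px):
    . . . . . . . . .
    . X X X . . . . .
    . . X X X . . . .
    . . . . . . . . .
T1:
  2·area = 42  (B↔C swapped to make it positive)
  edge (10, 6)→(6, 1): d=(-4,-5) top-left  bias=+0
  edge (6, 1)→(16, 3): d=(10,2) right/bottom  bias=-1
  edge (16, 3)→(10, 6): d=(-6,3) right/bottom  bias=-1
    (4,1)@(9, 3): e=[7,14,21] → X
    (5,1)@(11, 3): e=[17,10,15] → X
    (6,1)@(13, 3): e=[27,6,9] → X
    (7,1)@(15, 3): e=[37,2,3] → X
    (8,1)@(17, 3): e=[47,-2,-3] → .
    (4,2)@(9, 5): e=[-1,34,9] → .
    (5,2)@(11, 5): e=[9,30,3] → X
    (6,2)@(13, 5): e=[19,26,-3] → .
    (7,2)@(15, 5): e=[29,22,-9] → .
    (5,3)@(11, 7): e=[1,50,-9] → .
  covered (5 px):
    . . . . . . . . .
    . . . . X X X X .
    . . . . . X . . .
    . . . . . . . . .
T2:
  2·area = 24
  edge (8, 6)→(11, 0): d=(3,-6) top-left  bias=+0
  edge (11, 0)→(12, 6): d=(1,6) right/bottom  bias=-1
  edge (12, 6)→(8, 6): d=(-4,0) right/bottom  bias=-1
    (5,0)@(11, 1): e=[3,1,20] → X
    (6,0)@(13, 1): e=[15,-11,20] → .
    (5,1)@(11, 3): e=[9,3,12] → X
    (6,1)@(13, 3): e=[21,-9,12] → .
    (4,2)@(9, 5): e=[3,17,4] → X
    (6,2)@(13, 5): e=[27,-7,4] → .
    (4,3)@(9, 7): e=[9,19,-4] → .
    (5,3)@(11, 7): e=[21,7,-4] → .
  covered (4 px):
    . . . . . X . . .
    . . . . . X . . .
    . . . . X X . . .
    . . . . . . . . .

Result: 15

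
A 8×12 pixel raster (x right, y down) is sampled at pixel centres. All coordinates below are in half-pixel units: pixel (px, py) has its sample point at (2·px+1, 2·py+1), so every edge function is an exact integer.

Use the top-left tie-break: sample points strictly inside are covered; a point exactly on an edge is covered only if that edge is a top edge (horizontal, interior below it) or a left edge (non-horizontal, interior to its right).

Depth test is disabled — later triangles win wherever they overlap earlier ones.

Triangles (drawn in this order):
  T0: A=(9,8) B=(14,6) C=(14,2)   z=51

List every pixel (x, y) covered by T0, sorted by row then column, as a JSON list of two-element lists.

T0:
  2·area = 20  (B↔C swapped to make it positive)
  edge (9, 8)→(14, 2): d=(5,-6) top-left  bias=+0
  edge (14, 2)→(14, 6): d=(0,4) right/bottom  bias=-1
  edge (14, 6)→(9, 8): d=(-5,2) right/bottom  bias=-1
    (6,2)@(13, 5): e=[9,4,7] → █
    (7,2)@(15, 5): e=[21,-4,3] → ·
    (5,3)@(11, 7): e=[7,12,1] → █
    (6,3)@(13, 7): e=[19,4,-3] → ·
    (5,4)@(11, 9): e=[17,12,-9] → ·
  covered (2 px):
    · · · · · · · ·
    · · · · · · · ·
    · · · · · · █ ·
    · · · · · █ · ·
    · · · · · · · ·
    · · · · · · · ·
    · · · · · · · ·
    · · · · · · · ·
    · · · · · · · ·
    · · · · · · · ·
    · · · · · · · ·
    · · · · · · · ·

Result: [[6,2],[5,3]]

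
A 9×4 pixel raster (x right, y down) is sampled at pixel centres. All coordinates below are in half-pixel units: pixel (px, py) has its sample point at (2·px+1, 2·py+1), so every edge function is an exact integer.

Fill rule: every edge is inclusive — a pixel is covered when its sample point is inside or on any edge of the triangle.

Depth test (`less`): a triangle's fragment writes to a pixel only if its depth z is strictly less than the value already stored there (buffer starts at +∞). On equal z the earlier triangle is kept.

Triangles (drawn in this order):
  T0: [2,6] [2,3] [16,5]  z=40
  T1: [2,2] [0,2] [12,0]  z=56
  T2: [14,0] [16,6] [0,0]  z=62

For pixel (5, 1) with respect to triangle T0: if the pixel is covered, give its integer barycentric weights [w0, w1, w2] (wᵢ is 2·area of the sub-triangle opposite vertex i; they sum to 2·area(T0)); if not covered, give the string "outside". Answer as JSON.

T0:
  2·area = 42
  edge (2, 6)→(2, 3): d=(0,-3) inclusive
  edge (2, 3)→(16, 5): d=(14,2) inclusive
  edge (16, 5)→(2, 6): d=(-14,1) inclusive
    (1,2)@(3, 5): e=[3,26,13] → #
    (2,2)@(5, 5): e=[9,22,11] → #
    (3,2)@(7, 5): e=[15,18,9] → #
    (4,2)@(9, 5): e=[21,14,7] → #
    (5,2)@(11, 5): e=[27,10,5] → #
    (6,2)@(13, 5): e=[33,6,3] → #
    (7,2)@(15, 5): e=[39,2,1] → #
    (8,2)@(17, 5): e=[45,-2,-1] → ·
    (1,3)@(3, 7): e=[3,54,-15] → ·
    (2,3)@(5, 7): e=[9,50,-17] → ·
    (3,3)@(7, 7): e=[15,46,-19] → ·
    (4,3)@(9, 7): e=[21,42,-21] → ·
  covered (7 px):
    · · · · · · · · ·
    · · · · · · · · ·
    · # # # # # # # ·
    · · · · · · · · ·
T1:
  2·area = 4
  edge (2, 2)→(0, 2): d=(-2,0) inclusive
  edge (0, 2)→(12, 0): d=(12,-2) inclusive
  edge (12, 0)→(2, 2): d=(-10,2) inclusive
    (3,0)@(7, 1): e=[2,2,0] → #  [on edge]
    (4,0)@(9, 1): e=[2,6,-4] → ·
    (3,1)@(7, 3): e=[-2,26,-20] → ·
  covered (1 px):
    · · · # · · · · ·
    · · · · · · · · ·
    · · · · · · · · ·
    · · · · · · · · ·
T2:
  2·area = 84
  edge (14, 0)→(16, 6): d=(2,6) inclusive
  edge (16, 6)→(0, 0): d=(-16,-6) inclusive
  edge (0, 0)→(14, 0): d=(14,0) inclusive
    (1,0)@(3, 1): e=[68,2,14] → #
    (2,0)@(5, 1): e=[56,14,14] → #
    (3,0)@(7, 1): e=[44,26,14] → #
    (4,0)@(9, 1): e=[32,38,14] → #
    (5,0)@(11, 1): e=[20,50,14] → #
    (6,0)@(13, 1): e=[8,62,14] → #
    (7,0)@(15, 1): e=[-4,74,14] → ·
    (1,1)@(3, 3): e=[72,-30,42] → ·
    (2,1)@(5, 3): e=[60,-18,42] → ·
    (3,1)@(7, 3): e=[48,-6,42] → ·
    (4,1)@(9, 3): e=[36,6,42] → #
    (7,1)@(15, 3): e=[0,42,42] → #  [on edge]
  covered (11 px):
    · # # # # # # · ·
    · · · · # # # # ·
    · · · · · · · # ·
    · · · · · · · · ·

Result: "outside"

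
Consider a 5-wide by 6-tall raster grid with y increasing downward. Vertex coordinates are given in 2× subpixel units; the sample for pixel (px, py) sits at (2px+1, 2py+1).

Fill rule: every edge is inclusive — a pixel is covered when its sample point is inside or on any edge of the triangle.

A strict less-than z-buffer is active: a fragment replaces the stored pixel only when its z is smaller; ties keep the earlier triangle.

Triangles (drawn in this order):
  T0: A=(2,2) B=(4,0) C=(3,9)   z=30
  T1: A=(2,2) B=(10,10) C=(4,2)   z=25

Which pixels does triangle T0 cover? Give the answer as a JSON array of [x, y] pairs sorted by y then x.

T0:
  2·area = 16
  edge (2, 2)→(4, 0): d=(2,-2) inclusive
  edge (4, 0)→(3, 9): d=(-1,9) inclusive
  edge (3, 9)→(2, 2): d=(-1,-7) inclusive
    (1,0)@(3, 1): e=[0,8,8] → █  [on edge]
    (2,0)@(5, 1): e=[4,-10,22] → ·
    (0,1)@(1, 3): e=[0,24,-8] → ·  [on edge]
    (1,1)@(3, 3): e=[4,6,6] → █
    (2,1)@(5, 3): e=[8,-12,20] → ·
    (1,2)@(3, 5): e=[8,4,4] → █
    (2,2)@(5, 5): e=[12,-14,18] → ·
    (1,3)@(3, 7): e=[12,2,2] → █
    (2,3)@(5, 7): e=[16,-16,16] → ·
    (1,4)@(3, 9): e=[16,0,0] → █  [on edge]
    (2,4)@(5, 9): e=[20,-18,14] → ·
    (1,5)@(3, 11): e=[20,-2,-2] → ·
  covered (5 px):
    · █ · · ·
    · █ · · ·
    · █ · · ·
    · █ · · ·
    · █ · · ·
    · · · · ·
T1:
  2·area = 16  (B↔C swapped to make it positive)
  edge (2, 2)→(4, 2): d=(2,0) inclusive
  edge (4, 2)→(10, 10): d=(6,8) inclusive
  edge (10, 10)→(2, 2): d=(-8,-8) inclusive
    (0,0)@(1, 1): e=[-2,18,0] → ·  [on edge]
    (1,1)@(3, 3): e=[2,14,0] → █  [on edge]
    (2,1)@(5, 3): e=[2,-2,16] → ·
    (1,2)@(3, 5): e=[6,26,-16] → ·
    (2,2)@(5, 5): e=[6,10,0] → █  [on edge]
    (3,2)@(7, 5): e=[6,-6,16] → ·
    (2,3)@(5, 7): e=[10,22,-16] → ·
    (3,3)@(7, 7): e=[10,6,0] → █  [on edge]
    (4,3)@(9, 7): e=[10,-10,16] → ·
    (3,4)@(7, 9): e=[14,18,-16] → ·
    (4,4)@(9, 9): e=[14,2,0] → █  [on edge]
    (4,5)@(9, 11): e=[18,14,-16] → ·
  covered (4 px):
    · · · · ·
    · █ · · ·
    · · █ · ·
    · · · █ ·
    · · · · █
    · · · · ·

Final: [[1,0],[1,1],[1,2],[1,3],[1,4]]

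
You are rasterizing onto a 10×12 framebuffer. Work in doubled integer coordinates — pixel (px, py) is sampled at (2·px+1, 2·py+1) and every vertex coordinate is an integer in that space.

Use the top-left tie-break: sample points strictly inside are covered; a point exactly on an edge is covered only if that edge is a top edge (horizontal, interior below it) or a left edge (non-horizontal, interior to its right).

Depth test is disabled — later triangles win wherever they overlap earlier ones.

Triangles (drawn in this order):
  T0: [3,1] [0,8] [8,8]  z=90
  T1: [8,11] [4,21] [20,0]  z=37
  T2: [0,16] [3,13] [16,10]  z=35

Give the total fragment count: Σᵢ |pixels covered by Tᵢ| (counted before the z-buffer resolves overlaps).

T0:
  2·area = 56  (B↔C swapped to make it positive)
  edge (3, 1)→(8, 8): d=(5,7) right/bottom  bias=-1
  edge (8, 8)→(0, 8): d=(-8,0) right/bottom  bias=-1
  edge (0, 8)→(3, 1): d=(3,-7) top-left  bias=+0
    (1,0)@(3, 1): e=[0,56,0] → ·  [on edge]
    (1,1)@(3, 3): e=[10,40,6] → #
    (2,1)@(5, 3): e=[-4,40,20] → ·
    (1,2)@(3, 5): e=[20,24,12] → #
    (2,2)@(5, 5): e=[6,24,26] → #
    (3,2)@(7, 5): e=[-8,24,40] → ·
    (0,3)@(1, 7): e=[44,8,4] → #
    (3,3)@(7, 7): e=[2,8,46] → #
    (4,3)@(9, 7): e=[-12,8,60] → ·
    (0,4)@(1, 9): e=[54,-8,10] → ·
    (1,4)@(3, 9): e=[40,-8,24] → ·
    (2,4)@(5, 9): e=[26,-8,38] → ·
    (6,7)@(13, 15): e=[0,-56,112] → ·  [on edge]
  covered (7 px):
    · · · · · · · · · ·
    · # · · · · · · · ·
    · # # · · · · · · ·
    # # # # · · · · · ·
    · · · · · · · · · ·
    · · · · · · · · · ·
    · · · · · · · · · ·
    · · · · · · · · · ·
    · · · · · · · · · ·
    · · · · · · · · · ·
    · · · · · · · · · ·
    · · · · · · · · · ·
T1:
  2·area = 76  (B↔C swapped to make it positive)
  edge (8, 11)→(20, 0): d=(12,-11) top-left  bias=+0
  edge (20, 0)→(4, 21): d=(-16,21) right/bottom  bias=-1
  edge (4, 21)→(8, 11): d=(4,-10) top-left  bias=+0
    (9,0)@(19, 1): e=[1,5,70] → #
    (8,1)@(17, 3): e=[3,15,58] → #
    (9,1)@(19, 3): e=[25,-27,78] → ·
    (7,2)@(15, 5): e=[5,25,46] → #
    (8,2)@(17, 5): e=[27,-17,66] → ·
    (6,3)@(13, 7): e=[7,35,34] → #
    (7,3)@(15, 7): e=[29,-7,54] → ·
    (5,4)@(11, 9): e=[9,45,22] → #
    (7,4)@(15, 9): e=[53,-39,62] → ·
    (4,5)@(9, 11): e=[11,55,10] → #
    (6,5)@(13, 11): e=[55,-29,50] → ·
    (4,6)@(9, 13): e=[35,23,18] → #
  covered (12 px):
    · · · · · · · · · #
    · · · · · · · · # ·
    · · · · · · · # · ·
    · · · · · · # · · ·
    · · · · · # # · · ·
    · · · · # # · · · ·
    · · · · # · · · · ·
    · · · # · · · · · ·
    · · · # · · · · · ·
    · · # · · · · · · ·
    · · · · · · · · · ·
    · · · · · · · · · ·
T2:
  2·area = 30
  edge (0, 16)→(3, 13): d=(3,-3) top-left  bias=+0
  edge (3, 13)→(16, 10): d=(13,-3) top-left  bias=+0
  edge (16, 10)→(0, 16): d=(-16,6) right/bottom  bias=-1
    (7,0)@(15, 1): e=[0,-120,150] → ·  [on edge]
    (6,1)@(13, 3): e=[0,-100,130] → ·  [on edge]
    (5,2)@(11, 5): e=[0,-80,110] → ·  [on edge]
    (4,3)@(9, 7): e=[0,-60,90] → ·  [on edge]
    (3,4)@(7, 9): e=[0,-40,70] → ·  [on edge]
    (2,5)@(5, 11): e=[0,-20,50] → ·  [on edge]
    (6,5)@(13, 11): e=[24,4,2] → #
    (7,5)@(15, 11): e=[30,10,-10] → ·
    (1,6)@(3, 13): e=[0,0,30] → #  [on edge]
    (2,6)@(5, 13): e=[6,6,18] → #
    (3,6)@(7, 13): e=[12,12,6] → #
    (4,6)@(9, 13): e=[18,18,-6] → ·
    (0,7)@(1, 15): e=[0,20,10] → #  [on edge]
  covered (5 px):
    · · · · · · · · · ·
    · · · · · · · · · ·
    · · · · · · · · · ·
    · · · · · · · · · ·
    · · · · · · · · · ·
    · · · · · · # · · ·
    · # # # · · · · · ·
    # · · · · · · · · ·
    · · · · · · · · · ·
    · · · · · · · · · ·
    · · · · · · · · · ·
    · · · · · · · · · ·

Result: 24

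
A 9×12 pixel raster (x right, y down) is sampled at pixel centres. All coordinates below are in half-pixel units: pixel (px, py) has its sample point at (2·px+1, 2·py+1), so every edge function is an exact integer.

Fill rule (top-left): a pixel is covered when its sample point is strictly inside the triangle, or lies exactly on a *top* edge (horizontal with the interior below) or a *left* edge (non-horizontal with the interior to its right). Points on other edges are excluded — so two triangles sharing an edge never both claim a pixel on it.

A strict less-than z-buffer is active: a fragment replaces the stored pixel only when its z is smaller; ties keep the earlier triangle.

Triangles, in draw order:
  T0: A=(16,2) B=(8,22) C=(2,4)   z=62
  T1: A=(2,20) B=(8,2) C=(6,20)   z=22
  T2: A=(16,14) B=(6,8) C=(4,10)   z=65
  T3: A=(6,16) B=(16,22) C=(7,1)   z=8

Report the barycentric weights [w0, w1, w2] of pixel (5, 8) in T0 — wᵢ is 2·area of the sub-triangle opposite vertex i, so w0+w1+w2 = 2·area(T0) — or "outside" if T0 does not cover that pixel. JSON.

T0:
  2·area = 264
  edge (16, 2)→(8, 22): d=(-8,20) right/bottom  bias=-1
  edge (8, 22)→(2, 4): d=(-6,-18) top-left  bias=+0
  edge (2, 4)→(16, 2): d=(14,-2) top-left  bias=+0
    (0,0)@(1, 1): e=[308,0,-44] → ·  [on edge]
    (4,1)@(9, 3): e=[132,132,0] → #  [on edge]
    (5,1)@(11, 3): e=[92,168,4] → #
    (6,1)@(13, 3): e=[52,204,8] → #
    (7,1)@(15, 3): e=[12,240,12] → #
    (8,1)@(17, 3): e=[-28,276,16] → ·
    (1,2)@(3, 5): e=[236,12,16] → #
    (2,2)@(5, 5): e=[196,48,20] → #
    (3,2)@(7, 5): e=[156,84,24] → #
    (7,2)@(15, 5): e=[-4,228,40] → ·
    (1,3)@(3, 7): e=[220,0,44] → #  [on edge]
    (7,3)@(15, 7): e=[-20,216,68] → ·
    (2,6)@(5, 13): e=[132,0,132] → #  [on edge]
    (3,9)@(7, 19): e=[44,0,220] → #  [on edge]
  covered (35 px):
    · · · · · · · · ·
    · · · · # # # # ·
    · # # # # # # · ·
    · # # # # # # · ·
    · · # # # # # · ·
    · · # # # # · · ·
    · · # # # # · · ·
    · · · # # · · · ·
    · · · # # · · · ·
    · · · # # · · · ·
    · · · · · · · · ·
    · · · · · · · · ·
T1:
  2·area = 72
  edge (2, 20)→(8, 2): d=(6,-18) top-left  bias=+0
  edge (8, 2)→(6, 20): d=(-2,18) right/bottom  bias=-1
  edge (6, 20)→(2, 20): d=(-4,0) right/bottom  bias=-1
    (3,2)@(7, 5): e=[0,12,60] → #  [on edge]
    (4,2)@(9, 5): e=[36,-24,60] → ·
    (3,3)@(7, 7): e=[12,8,52] → #
    (4,3)@(9, 7): e=[48,-28,52] → ·
    (3,4)@(7, 9): e=[24,4,44] → #
    (4,4)@(9, 9): e=[60,-32,44] → ·
    (2,5)@(5, 11): e=[0,36,36] → #  [on edge]
    (3,5)@(7, 11): e=[36,0,36] → ·  [on edge]
    (2,6)@(5, 13): e=[12,32,28] → #
    (3,6)@(7, 13): e=[48,-4,28] → ·
    (2,7)@(5, 15): e=[24,28,20] → #
    (3,7)@(7, 15): e=[60,-8,20] → ·
    (1,8)@(3, 17): e=[0,60,12] → #  [on edge]
    (0,11)@(1, 23): e=[0,84,-12] → ·  [on edge]
  covered (10 px):
    · · · · · · · · ·
    · · · · · · · · ·
    · · · # · · · · ·
    · · · # · · · · ·
    · · · # · · · · ·
    · · # · · · · · ·
    · · # · · · · · ·
    · · # · · · · · ·
    · # # · · · · · ·
    · # # · · · · · ·
    · · · · · · · · ·
    · · · · · · · · ·
T2:
  2·area = 32  (B↔C swapped to make it positive)
  edge (16, 14)→(4, 10): d=(-12,-4) top-left  bias=+0
  edge (4, 10)→(6, 8): d=(2,-2) top-left  bias=+0
  edge (6, 8)→(16, 14): d=(10,6) right/bottom  bias=-1
    (6,0)@(13, 1): e=[144,0,-112] → ·  [on edge]
    (5,1)@(11, 3): e=[112,0,-80] → ·  [on edge]
    (0,2)@(1, 5): e=[48,-16,0] → ·  [on edge]
    (4,2)@(9, 5): e=[80,0,-48] → ·  [on edge]
    (3,3)@(7, 7): e=[48,0,-16] → ·  [on edge]
    (0,4)@(1, 9): e=[0,-8,40] → ·  [on edge]
    (2,4)@(5, 9): e=[16,0,16] → #  [on edge]
    (3,4)@(7, 9): e=[24,4,4] → #
    (4,4)@(9, 9): e=[32,8,-8] → ·
    (1,5)@(3, 11): e=[-16,0,48] → ·  [on edge]
    (2,5)@(5, 11): e=[-8,4,36] → ·
    (3,5)@(7, 11): e=[0,8,24] → #  [on edge]
    (5,5)@(11, 11): e=[16,16,0] → ·  [on edge]
    (0,6)@(1, 13): e=[-48,0,80] → ·  [on edge]
    (6,6)@(13, 13): e=[0,24,8] → #  [on edge]
  covered (5 px):
    · · · · · · · · ·
    · · · · · · · · ·
    · · · · · · · · ·
    · · · · · · · · ·
    · · # # · · · · ·
    · · · # # · · · ·
    · · · · · · # · ·
    · · · · · · · · ·
    · · · · · · · · ·
    · · · · · · · · ·
    · · · · · · · · ·
    · · · · · · · · ·
T3:
  2·area = 156  (B↔C swapped to make it positive)
  edge (6, 16)→(7, 1): d=(1,-15) top-left  bias=+0
  edge (7, 1)→(16, 22): d=(9,21) right/bottom  bias=-1
  edge (16, 22)→(6, 16): d=(-10,-6) top-left  bias=+0
    (3,0)@(7, 1): e=[0,0,156] → ·  [on edge]
    (3,1)@(7, 3): e=[2,18,136] → #
    (4,1)@(9, 3): e=[32,-24,148] → ·
    (3,2)@(7, 5): e=[4,36,116] → #
    (4,2)@(9, 5): e=[34,-6,128] → ·
    (3,3)@(7, 7): e=[6,54,96] → #
    (4,3)@(9, 7): e=[36,12,108] → #
    (5,3)@(11, 7): e=[66,-30,120] → ·
    (3,4)@(7, 9): e=[8,72,76] → #
    (5,4)@(11, 9): e=[68,-12,100] → ·
    (3,5)@(7, 11): e=[10,90,56] → #
    (5,5)@(11, 11): e=[70,6,80] → #
    (0,6)@(1, 13): e=[-78,234,0] → ·  [on edge]
    (6,7)@(13, 15): e=[104,0,52] → ·  [on edge]
    (5,9)@(11, 19): e=[78,78,0] → #  [on edge]
  covered (21 px):
    · · · · · · · · ·
    · · · # · · · · ·
    · · · # · · · · ·
    · · · # # · · · ·
    · · · # # · · · ·
    · · · # # # · · ·
    · · · # # # · · ·
    · · · # # # · · ·
    · · · · # # # · ·
    · · · · · # # · ·
    · · · · · · · # ·
    · · · · · · · · ·

Result: "outside"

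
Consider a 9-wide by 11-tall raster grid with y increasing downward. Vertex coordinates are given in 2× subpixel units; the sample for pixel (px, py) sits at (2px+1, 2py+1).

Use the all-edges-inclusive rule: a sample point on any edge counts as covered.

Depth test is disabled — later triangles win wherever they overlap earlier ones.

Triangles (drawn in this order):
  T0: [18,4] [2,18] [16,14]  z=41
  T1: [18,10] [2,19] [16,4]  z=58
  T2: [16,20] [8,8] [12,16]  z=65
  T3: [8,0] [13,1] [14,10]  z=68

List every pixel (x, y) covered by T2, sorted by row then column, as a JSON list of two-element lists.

T0:
  2·area = 132  (B↔C swapped to make it positive)
  edge (18, 4)→(16, 14): d=(-2,10) inclusive
  edge (16, 14)→(2, 18): d=(-14,4) inclusive
  edge (2, 18)→(18, 4): d=(16,-14) inclusive
    (8,2)@(17, 5): e=[8,122,2] → #
    (7,3)@(15, 7): e=[24,102,6] → #
    (6,4)@(13, 9): e=[40,82,10] → #
    (8,4)@(17, 9): e=[0,66,66] → #  [on edge]
    (5,5)@(11, 11): e=[56,62,14] → #
    (8,5)@(17, 11): e=[-4,38,98] → ·
    (4,6)@(9, 13): e=[72,42,18] → #
    (8,6)@(17, 13): e=[-8,10,130] → ·
    (3,7)@(7, 15): e=[88,22,22] → #
    (6,7)@(13, 15): e=[28,-2,106] → ·
    (7,7)@(15, 15): e=[8,-10,134] → ·
    (2,8)@(5, 17): e=[104,2,26] → #
    (7,9)@(15, 19): e=[0,-66,198] → ·  [on edge]
  covered (17 px):
    · · · · · · · · ·
    · · · · · · · · ·
    · · · · · · · · #
    · · · · · · · # #
    · · · · · · # # #
    · · · · · # # # ·
    · · · · # # # # ·
    · · · # # # · · ·
    · · # · · · · · ·
    · · · · · · · · ·
    · · · · · · · · ·
T1:
  2·area = 114
  edge (18, 10)→(2, 19): d=(-16,9) inclusive
  edge (2, 19)→(16, 4): d=(14,-15) inclusive
  edge (16, 4)→(18, 10): d=(2,6) inclusive
    (7,0)@(15, 1): e=[171,-57,0] → ·  [on edge]
    (7,3)@(15, 7): e=[75,27,12] → #
    (8,3)@(17, 7): e=[57,57,0] → #  [on edge]
    (6,4)@(13, 9): e=[61,25,28] → #
    (5,5)@(11, 11): e=[47,23,44] → #
    (8,5)@(17, 11): e=[-7,113,8] → ·
    (4,6)@(9, 13): e=[33,21,60] → #
    (6,6)@(13, 13): e=[-3,81,36] → ·
    (7,6)@(15, 13): e=[-21,111,24] → ·
    (3,7)@(7, 15): e=[19,19,76] → #
    (5,7)@(11, 15): e=[-17,79,52] → ·
    (2,8)@(5, 17): e=[5,17,92] → #
  covered (13 px):
    · · · · · · · · ·
    · · · · · · · · ·
    · · · · · · · · ·
    · · · · · · · # #
    · · · · · · # # #
    · · · · · # # # ·
    · · · · # # · · ·
    · · · # # · · · ·
    · · # · · · · · ·
    · · · · · · · · ·
    · · · · · · · · ·
T2:
  2·area = 16  (B↔C swapped to make it positive)
  edge (16, 20)→(12, 16): d=(-4,-4) inclusive
  edge (12, 16)→(8, 8): d=(-4,-8) inclusive
  edge (8, 8)→(16, 20): d=(8,12) inclusive
    (0,2)@(1, 5): e=[0,-44,60] → ·  [on edge]
    (1,3)@(3, 7): e=[0,-36,52] → ·  [on edge]
    (2,4)@(5, 9): e=[0,-28,44] → ·  [on edge]
    (3,5)@(7, 11): e=[0,-20,36] → ·  [on edge]
    (4,6)@(9, 13): e=[0,-12,28] → ·  [on edge]
    (5,6)@(11, 13): e=[8,4,4] → #
    (6,6)@(13, 13): e=[16,20,-20] → ·
    (5,7)@(11, 15): e=[0,-4,20] → ·  [on edge]
    (6,8)@(13, 17): e=[0,4,12] → #  [on edge]
    (7,8)@(15, 17): e=[8,20,-12] → ·
    (6,9)@(13, 19): e=[-8,-4,28] → ·
    (7,9)@(15, 19): e=[0,12,4] → #  [on edge]
    (8,10)@(17, 21): e=[0,20,-4] → ·  [on edge]
  covered (3 px):
    · · · · · · · · ·
    · · · · · · · · ·
    · · · · · · · · ·
    · · · · · · · · ·
    · · · · · · · · ·
    · · · · · · · · ·
    · · · · · # · · ·
    · · · · · · · · ·
    · · · · · · # · ·
    · · · · · · · # ·
    · · · · · · · · ·
T3:
  2·area = 44
  edge (8, 0)→(13, 1): d=(5,1) inclusive
  edge (13, 1)→(14, 10): d=(1,9) inclusive
  edge (14, 10)→(8, 0): d=(-6,-10) inclusive
    (4,0)@(9, 1): e=[4,36,4] → #
    (5,0)@(11, 1): e=[2,18,24] → #
    (6,0)@(13, 1): e=[0,0,44] → #  [on edge]
    (7,0)@(15, 1): e=[-2,-18,64] → ·
    (4,1)@(9, 3): e=[14,38,-8] → ·
    (5,1)@(11, 3): e=[12,20,12] → #
    (7,1)@(15, 3): e=[8,-16,52] → ·
    (5,2)@(11, 5): e=[22,22,0] → #  [on edge]
    (7,2)@(15, 5): e=[18,-14,40] → ·
    (5,3)@(11, 7): e=[32,24,-12] → ·
    (6,3)@(13, 7): e=[30,6,8] → #
    (7,3)@(15, 7): e=[28,-12,28] → ·
    (8,7)@(17, 15): e=[66,-22,0] → ·  [on edge]
    (7,9)@(15, 19): e=[88,0,-44] → ·  [on edge]
  covered (8 px):
    · · · · # # # · ·
    · · · · · # # · ·
    · · · · · # # · ·
    · · · · · · # · ·
    · · · · · · · · ·
    · · · · · · · · ·
    · · · · · · · · ·
    · · · · · · · · ·
    · · · · · · · · ·
    · · · · · · · · ·
    · · · · · · · · ·

Answer: [[5,6],[6,8],[7,9]]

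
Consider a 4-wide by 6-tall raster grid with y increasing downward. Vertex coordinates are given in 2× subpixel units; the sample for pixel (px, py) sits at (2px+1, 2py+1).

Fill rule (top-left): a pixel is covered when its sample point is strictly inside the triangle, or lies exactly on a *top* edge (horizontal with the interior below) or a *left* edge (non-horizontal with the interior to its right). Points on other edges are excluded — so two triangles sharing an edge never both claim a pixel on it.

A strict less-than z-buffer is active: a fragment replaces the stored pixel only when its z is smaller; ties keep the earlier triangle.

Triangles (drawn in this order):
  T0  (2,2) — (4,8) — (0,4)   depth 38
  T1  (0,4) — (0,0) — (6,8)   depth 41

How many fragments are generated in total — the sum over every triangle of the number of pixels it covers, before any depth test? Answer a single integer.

T0:
  2·area = 16
  edge (2, 2)→(4, 8): d=(2,6) right/bottom  bias=-1
  edge (4, 8)→(0, 4): d=(-4,-4) top-left  bias=+0
  edge (0, 4)→(2, 2): d=(2,-2) top-left  bias=+0
    (1,0)@(3, 1): e=[-8,24,0] → ·  [on edge]
    (0,1)@(1, 3): e=[8,8,0] → #  [on edge]
    (1,1)@(3, 3): e=[-4,16,4] → ·
    (0,2)@(1, 5): e=[12,0,4] → #  [on edge]
    (1,2)@(3, 5): e=[0,8,8] → ·  [on edge]
    (0,3)@(1, 7): e=[16,-8,8] → ·
    (1,3)@(3, 7): e=[4,0,12] → #  [on edge]
    (2,3)@(5, 7): e=[-8,8,16] → ·
    (1,4)@(3, 9): e=[8,-8,16] → ·
    (2,4)@(5, 9): e=[-4,0,20] → ·  [on edge]
    (2,5)@(5, 11): e=[0,-8,24] → ·  [on edge]
    (3,5)@(7, 11): e=[-12,0,28] → ·  [on edge]
  covered (3 px):
    · · · ·
    # · · ·
    # · · ·
    · # · ·
    · · · ·
    · · · ·
T1:
  2·area = 24
  edge (0, 4)→(0, 0): d=(0,-4) top-left  bias=+0
  edge (0, 0)→(6, 8): d=(6,8) right/bottom  bias=-1
  edge (6, 8)→(0, 4): d=(-6,-4) top-left  bias=+0
    (0,1)@(1, 3): e=[4,10,10] → #
    (1,1)@(3, 3): e=[12,-6,18] → ·
    (0,2)@(1, 5): e=[4,22,-2] → ·
    (1,2)@(3, 5): e=[12,6,6] → #
    (2,2)@(5, 5): e=[20,-10,14] → ·
    (1,3)@(3, 7): e=[12,18,-6] → ·
    (2,3)@(5, 7): e=[20,2,2] → #
    (3,3)@(7, 7): e=[28,-14,10] → ·
    (2,4)@(5, 9): e=[20,14,-10] → ·
  covered (3 px):
    · · · ·
    # · · ·
    · # · ·
    · · # ·
    · · · ·
    · · · ·

Answer: 6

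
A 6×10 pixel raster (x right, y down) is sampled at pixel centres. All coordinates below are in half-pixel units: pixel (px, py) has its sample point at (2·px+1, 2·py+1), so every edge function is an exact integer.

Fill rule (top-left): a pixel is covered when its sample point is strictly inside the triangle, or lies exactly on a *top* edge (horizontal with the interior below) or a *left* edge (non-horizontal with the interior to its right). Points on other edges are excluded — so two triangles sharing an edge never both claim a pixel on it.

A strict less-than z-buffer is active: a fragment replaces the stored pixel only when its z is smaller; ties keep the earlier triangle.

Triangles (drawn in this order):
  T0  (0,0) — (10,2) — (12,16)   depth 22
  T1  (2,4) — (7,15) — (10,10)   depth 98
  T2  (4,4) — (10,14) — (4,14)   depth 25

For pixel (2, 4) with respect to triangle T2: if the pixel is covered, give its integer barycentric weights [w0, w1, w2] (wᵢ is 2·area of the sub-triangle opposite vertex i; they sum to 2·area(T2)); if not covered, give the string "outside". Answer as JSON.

T0:
  2·area = 136
  edge (0, 0)→(10, 2): d=(10,2) right/bottom  bias=-1
  edge (10, 2)→(12, 16): d=(2,14) right/bottom  bias=-1
  edge (12, 16)→(0, 0): d=(-12,-16) top-left  bias=+0
    (0,0)@(1, 1): e=[8,124,4] → X
    (1,0)@(3, 1): e=[4,96,36] → X
    (2,0)@(5, 1): e=[0,68,68] → .  [on edge]
    (0,1)@(1, 3): e=[28,128,-20] → .
    (1,1)@(3, 3): e=[24,100,12] → X
    (2,1)@(5, 3): e=[20,72,44] → X
    (3,1)@(7, 3): e=[16,44,76] → X
    (4,1)@(9, 3): e=[12,16,108] → X
    (5,1)@(11, 3): e=[8,-12,140] → .
    (1,2)@(3, 5): e=[44,104,-12] → .
    (2,2)@(5, 5): e=[40,76,20] → X
    (5,2)@(11, 5): e=[28,-8,116] → .
    (5,4)@(11, 9): e=[68,0,68] → .  [on edge]
  covered (16 px):
    X X . . . .
    . X X X X .
    . . X X X .
    . . . X X .
    . . . X X .
    . . . . X X
    . . . . . X
    . . . . . .
    . . . . . .
    . . . . . .
T1:
  2·area = 58  (B↔C swapped to make it positive)
  edge (2, 4)→(10, 10): d=(8,6) right/bottom  bias=-1
  edge (10, 10)→(7, 15): d=(-3,5) right/bottom  bias=-1
  edge (7, 15)→(2, 4): d=(-5,-11) top-left  bias=+0
    (1,2)@(3, 5): e=[2,50,6] → X
    (2,2)@(5, 5): e=[-10,40,28] → .
    (1,3)@(3, 7): e=[18,44,-4] → .
    (2,3)@(5, 7): e=[6,34,18] → X
    (3,3)@(7, 7): e=[-6,24,40] → .
    (2,4)@(5, 9): e=[22,28,8] → X
    (3,4)@(7, 9): e=[10,18,30] → X
    (4,4)@(9, 9): e=[-2,8,52] → .
    (2,5)@(5, 11): e=[38,22,-2] → .
    (3,5)@(7, 11): e=[26,12,20] → X
    (4,5)@(9, 11): e=[14,2,42] → X
    (5,5)@(11, 11): e=[2,-8,64] → .
    (3,7)@(7, 15): e=[58,0,0] → .  [on edge]
  covered (7 px):
    . . . . . .
    . . . . . .
    . X . . . .
    . . X . . .
    . . X X . .
    . . . X X .
    . . . X . .
    . . . . . .
    . . . . . .
    . . . . . .
T2:
  2·area = 60
  edge (4, 4)→(10, 14): d=(6,10) right/bottom  bias=-1
  edge (10, 14)→(4, 14): d=(-6,0) right/bottom  bias=-1
  edge (4, 14)→(4, 4): d=(0,-10) top-left  bias=+0
    (2,3)@(5, 7): e=[8,42,10] → X
    (3,3)@(7, 7): e=[-12,42,30] → .
    (2,4)@(5, 9): e=[20,30,10] → X
    (3,4)@(7, 9): e=[0,30,30] → .  [on edge]
    (2,5)@(5, 11): e=[32,18,10] → X
    (3,5)@(7, 11): e=[12,18,30] → X
    (4,5)@(9, 11): e=[-8,18,50] → .
    (2,6)@(5, 13): e=[44,6,10] → X
    (4,6)@(9, 13): e=[4,6,50] → X
    (5,6)@(11, 13): e=[-16,6,70] → .
    (2,7)@(5, 15): e=[56,-6,10] → .
    (3,7)@(7, 15): e=[36,-6,30] → .
  covered (7 px):
    . . . . . .
    . . . . . .
    . . . . . .
    . . X . . .
    . . X . . .
    . . X X . .
    . . X X X .
    . . . . . .
    . . . . . .
    . . . . . .

Result: [30,10,20]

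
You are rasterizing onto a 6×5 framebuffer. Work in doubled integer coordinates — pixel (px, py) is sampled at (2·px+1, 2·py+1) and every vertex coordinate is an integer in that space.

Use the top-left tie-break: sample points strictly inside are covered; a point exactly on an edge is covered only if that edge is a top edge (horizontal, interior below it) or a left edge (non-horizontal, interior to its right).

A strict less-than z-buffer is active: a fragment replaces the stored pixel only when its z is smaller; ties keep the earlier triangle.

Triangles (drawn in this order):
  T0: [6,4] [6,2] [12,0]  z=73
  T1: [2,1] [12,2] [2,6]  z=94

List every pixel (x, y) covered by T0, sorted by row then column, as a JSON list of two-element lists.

T0:
  2·area = 12
  edge (6, 4)→(6, 2): d=(0,-2) top-left  bias=+0
  edge (6, 2)→(12, 0): d=(6,-2) top-left  bias=+0
  edge (12, 0)→(6, 4): d=(-6,4) right/bottom  bias=-1
    (4,0)@(9, 1): e=[6,0,6] → █  [on edge]
    (5,0)@(11, 1): e=[10,4,-2] → ·
    (1,1)@(3, 3): e=[-6,0,18] → ·  [on edge]
    (3,1)@(7, 3): e=[2,8,2] → █
    (4,1)@(9, 3): e=[6,12,-6] → ·
    (3,2)@(7, 5): e=[2,20,-10] → ·
  covered (2 px):
    · · · · █ ·
    · · · █ · ·
    · · · · · ·
    · · · · · ·
    · · · · · ·
T1:
  2·area = 50
  edge (2, 1)→(12, 2): d=(10,1) right/bottom  bias=-1
  edge (12, 2)→(2, 6): d=(-10,4) right/bottom  bias=-1
  edge (2, 6)→(2, 1): d=(0,-5) top-left  bias=+0
    (1,1)@(3, 3): e=[19,26,5] → █
    (2,1)@(5, 3): e=[17,18,15] → █
    (3,1)@(7, 3): e=[15,10,25] → █
    (4,1)@(9, 3): e=[13,2,35] → █
    (5,1)@(11, 3): e=[11,-6,45] → ·
    (1,2)@(3, 5): e=[39,6,5] → █
    (2,2)@(5, 5): e=[37,-2,15] → ·
    (3,2)@(7, 5): e=[35,-10,25] → ·
    (4,2)@(9, 5): e=[33,-18,35] → ·
    (1,3)@(3, 7): e=[59,-14,5] → ·
  covered (5 px):
    · · · · · ·
    · █ █ █ █ ·
    · █ · · · ·
    · · · · · ·
    · · · · · ·

Result: [[4,0],[3,1]]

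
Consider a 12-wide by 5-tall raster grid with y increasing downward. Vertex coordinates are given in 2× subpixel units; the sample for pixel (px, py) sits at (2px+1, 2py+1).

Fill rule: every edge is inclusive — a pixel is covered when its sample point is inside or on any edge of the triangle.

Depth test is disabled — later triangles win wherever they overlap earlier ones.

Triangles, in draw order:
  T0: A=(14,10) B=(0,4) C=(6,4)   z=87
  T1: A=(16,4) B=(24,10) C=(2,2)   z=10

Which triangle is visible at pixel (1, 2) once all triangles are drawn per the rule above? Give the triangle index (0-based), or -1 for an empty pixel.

T0:
  2·area = 36
  edge (14, 10)→(0, 4): d=(-14,-6) inclusive
  edge (0, 4)→(6, 4): d=(6,0) inclusive
  edge (6, 4)→(14, 10): d=(8,6) inclusive
    (1,2)@(3, 5): e=[4,6,26] → X
    (2,2)@(5, 5): e=[16,6,14] → X
    (3,2)@(7, 5): e=[28,6,2] → X
    (4,2)@(9, 5): e=[40,6,-10] → .
    (1,3)@(3, 7): e=[-24,18,42] → .
    (2,3)@(5, 7): e=[-12,18,30] → .
    (3,3)@(7, 7): e=[0,18,18] → X  [on edge]
    (4,3)@(9, 7): e=[12,18,6] → X
    (5,3)@(11, 7): e=[24,18,-6] → .
    (3,4)@(7, 9): e=[-28,30,34] → .
    (4,4)@(9, 9): e=[-16,30,22] → .
  covered (5 px):
    . . . . . . . . . . . .
    . . . . . . . . . . . .
    . X X X . . . . . . . .
    . . . X X . . . . . . .
    . . . . . . . . . . . .
T1:
  2·area = 68
  edge (16, 4)→(24, 10): d=(8,6) inclusive
  edge (24, 10)→(2, 2): d=(-22,-8) inclusive
  edge (2, 2)→(16, 4): d=(14,2) inclusive
    (2,1)@(5, 3): e=[58,2,8] → X
    (3,1)@(7, 3): e=[46,18,4] → X
    (4,1)@(9, 3): e=[34,34,0] → X  [on edge]
    (5,1)@(11, 3): e=[22,50,-4] → .
    (2,2)@(5, 5): e=[74,-42,36] → .
    (3,2)@(7, 5): e=[62,-26,32] → .
    (4,2)@(9, 5): e=[50,-10,28] → .
    (5,2)@(11, 5): e=[38,6,24] → X
    (6,2)@(13, 5): e=[26,22,20] → X
    (7,2)@(15, 5): e=[14,38,16] → X
    (8,2)@(17, 5): e=[2,54,12] → X
    (9,2)@(19, 5): e=[-10,70,8] → .
    (11,2)@(23, 5): e=[-34,102,0] → .  [on edge]
  covered (9 px):
    . . . . . . . . . . . .
    . . X X X . . . . . . .
    . . . . . X X X X . . .
    . . . . . . . . X X . .
    . . . . . . . . . . . .

Z-buffer (winner per pixel, '.' = empty):
  . . . . . . . . . . . .
  . . 1 1 1 . . . . . . .
  . 0 0 0 . 1 1 1 1 . . .
  . . . 0 0 . . . 1 1 . .
  . . . . . . . . . . . .

Result: 0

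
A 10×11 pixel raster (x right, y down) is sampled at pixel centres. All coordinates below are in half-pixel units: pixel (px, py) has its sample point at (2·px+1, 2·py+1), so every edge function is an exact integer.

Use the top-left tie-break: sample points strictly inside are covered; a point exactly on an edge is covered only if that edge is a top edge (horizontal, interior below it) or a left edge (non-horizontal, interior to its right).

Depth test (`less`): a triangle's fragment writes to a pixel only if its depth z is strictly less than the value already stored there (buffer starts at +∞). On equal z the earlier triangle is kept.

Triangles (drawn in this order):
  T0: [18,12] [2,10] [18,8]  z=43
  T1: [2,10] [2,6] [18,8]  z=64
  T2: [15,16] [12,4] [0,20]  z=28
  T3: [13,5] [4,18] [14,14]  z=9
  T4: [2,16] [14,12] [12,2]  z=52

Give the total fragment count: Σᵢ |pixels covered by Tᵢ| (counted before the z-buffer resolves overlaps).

T0:
  2·area = 64
  edge (18, 12)→(2, 10): d=(-16,-2) top-left  bias=+0
  edge (2, 10)→(18, 8): d=(16,-2) top-left  bias=+0
  edge (18, 8)→(18, 12): d=(0,4) right/bottom  bias=-1
    (5,4)@(11, 9): e=[34,2,28] → █
    (6,4)@(13, 9): e=[38,6,20] → █
    (7,4)@(15, 9): e=[42,10,12] → █
    (8,4)@(17, 9): e=[46,14,4] → █
    (9,4)@(19, 9): e=[50,18,-4] → ·
    (5,5)@(11, 11): e=[2,34,28] → █
    (9,5)@(19, 11): e=[18,50,-4] → ·
    (5,6)@(11, 13): e=[-30,66,28] → ·
    (6,6)@(13, 13): e=[-26,70,20] → ·
    (7,6)@(15, 13): e=[-22,74,12] → ·
    (8,6)@(17, 13): e=[-18,78,4] → ·
  covered (8 px):
    · · · · · · · · · ·
    · · · · · · · · · ·
    · · · · · · · · · ·
    · · · · · · · · · ·
    · · · · · █ █ █ █ ·
    · · · · · █ █ █ █ ·
    · · · · · · · · · ·
    · · · · · · · · · ·
    · · · · · · · · · ·
    · · · · · · · · · ·
    · · · · · · · · · ·
T1:
  2·area = 64
  edge (2, 10)→(2, 6): d=(0,-4) top-left  bias=+0
  edge (2, 6)→(18, 8): d=(16,2) right/bottom  bias=-1
  edge (18, 8)→(2, 10): d=(-16,2) right/bottom  bias=-1
    (1,3)@(3, 7): e=[4,14,46] → █
    (2,3)@(5, 7): e=[12,10,42] → █
    (3,3)@(7, 7): e=[20,6,38] → █
    (4,3)@(9, 7): e=[28,2,34] → █
    (5,3)@(11, 7): e=[36,-2,30] → ·
    (1,4)@(3, 9): e=[4,46,14] → █
    (5,4)@(11, 9): e=[36,30,-2] → ·
    (1,5)@(3, 11): e=[4,78,-18] → ·
    (2,5)@(5, 11): e=[12,74,-22] → ·
    (3,5)@(7, 11): e=[20,70,-26] → ·
    (4,5)@(9, 11): e=[28,66,-30] → ·
  covered (8 px):
    · · · · · · · · · ·
    · · · · · · · · · ·
    · · · · · · · · · ·
    · █ █ █ █ · · · · ·
    · █ █ █ █ · · · · ·
    · · · · · · · · · ·
    · · · · · · · · · ·
    · · · · · · · · · ·
    · · · · · · · · · ·
    · · · · · · · · · ·
    · · · · · · · · · ·
T2:
  2·area = 192  (B↔C swapped to make it positive)
  edge (15, 16)→(0, 20): d=(-15,4) right/bottom  bias=-1
  edge (0, 20)→(12, 4): d=(12,-16) top-left  bias=+0
  edge (12, 4)→(15, 16): d=(3,12) right/bottom  bias=-1
    (5,3)@(11, 7): e=[151,20,21] → █
    (6,3)@(13, 7): e=[143,52,-3] → ·
    (4,4)@(9, 9): e=[129,12,51] → █
    (6,4)@(13, 9): e=[113,76,3] → █
    (7,4)@(15, 9): e=[105,108,-21] → ·
    (3,5)@(7, 11): e=[107,4,81] → █
    (7,5)@(15, 11): e=[75,132,-15] → ·
    (3,6)@(7, 13): e=[77,28,87] → █
    (7,6)@(15, 13): e=[45,156,-9] → ·
    (2,7)@(5, 15): e=[55,20,117] → █
    (7,7)@(15, 15): e=[15,180,-3] → ·
    (1,8)@(3, 17): e=[33,12,147] → █
  covered (24 px):
    · · · · · · · · · ·
    · · · · · · · · · ·
    · · · · · · · · · ·
    · · · · · █ · · · ·
    · · · · █ █ █ · · ·
    · · · █ █ █ █ · · ·
    · · · █ █ █ █ · · ·
    · · █ █ █ █ █ · · ·
    · █ █ █ █ █ · · · ·
    █ █ · · · · · · · ·
    · · · · · · · · · ·
T3:
  2·area = 94  (B↔C swapped to make it positive)
  edge (13, 5)→(14, 14): d=(1,9) right/bottom  bias=-1
  edge (14, 14)→(4, 18): d=(-10,4) right/bottom  bias=-1
  edge (4, 18)→(13, 5): d=(9,-13) top-left  bias=+0
    (6,2)@(13, 5): e=[0,94,0] → ·  [on edge]
    (6,3)@(13, 7): e=[2,74,18] → █
    (7,3)@(15, 7): e=[-16,66,44] → ·
    (5,4)@(11, 9): e=[22,62,10] → █
    (7,4)@(15, 9): e=[-14,46,62] → ·
    (4,5)@(9, 11): e=[42,50,2] → █
    (7,5)@(15, 11): e=[-12,26,80] → ·
    (4,6)@(9, 13): e=[44,30,20] → █
    (7,6)@(15, 13): e=[-10,6,98] → ·
    (3,7)@(7, 15): e=[64,18,12] → █
    (6,7)@(13, 15): e=[10,-6,90] → ·
    (2,8)@(5, 17): e=[84,6,4] → █
  covered (13 px):
    · · · · · · · · · ·
    · · · · · · · · · ·
    · · · · · · · · · ·
    · · · · · · █ · · ·
    · · · · · █ █ · · ·
    · · · · █ █ █ · · ·
    · · · · █ █ █ · · ·
    · · · █ █ █ · · · ·
    · · █ · · · · · · ·
    · · · · · · · · · ·
    · · · · · · · · · ·
T4:
  2·area = 128  (B↔C swapped to make it positive)
  edge (2, 16)→(12, 2): d=(10,-14) top-left  bias=+0
  edge (12, 2)→(14, 12): d=(2,10) right/bottom  bias=-1
  edge (14, 12)→(2, 16): d=(-12,4) right/bottom  bias=-1
    (5,2)@(11, 5): e=[16,16,96] → █
    (6,2)@(13, 5): e=[44,-4,88] → ·
    (4,3)@(9, 7): e=[8,40,80] → █
    (6,3)@(13, 7): e=[64,0,64] → ·  [on edge]
    (3,4)@(7, 9): e=[0,64,64] → █  [on edge]
    (6,4)@(13, 9): e=[84,4,40] → █
    (7,4)@(15, 9): e=[112,-16,32] → ·
    (3,5)@(7, 11): e=[20,68,40] → █
    (7,5)@(15, 11): e=[132,-12,8] → ·
    (8,5)@(17, 11): e=[160,-32,0] → ·  [on edge]
    (2,6)@(5, 13): e=[12,92,24] → █
    (5,6)@(11, 13): e=[96,32,0] → ·  [on edge]
    (2,7)@(5, 15): e=[32,96,0] → ·  [on edge]
    (7,8)@(15, 17): e=[192,0,-64] → ·  [on edge]
  covered (15 px):
    · · · · · · · · · ·
    · · · · · · · · · ·
    · · · · · █ · · · ·
    · · · · █ █ · · · ·
    · · · █ █ █ █ · · ·
    · · · █ █ █ █ · · ·
    · · █ █ █ · · · · ·
    · █ · · · · · · · ·
    · · · · · · · · · ·
    · · · · · · · · · ·
    · · · · · · · · · ·

Answer: 68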